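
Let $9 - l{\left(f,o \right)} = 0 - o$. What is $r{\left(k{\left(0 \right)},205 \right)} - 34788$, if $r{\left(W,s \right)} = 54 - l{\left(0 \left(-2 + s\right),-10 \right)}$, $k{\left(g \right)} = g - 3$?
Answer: $-34733$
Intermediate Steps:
$k{\left(g \right)} = -3 + g$
$l{\left(f,o \right)} = 9 + o$ ($l{\left(f,o \right)} = 9 - \left(0 - o\right) = 9 - - o = 9 + o$)
$r{\left(W,s \right)} = 55$ ($r{\left(W,s \right)} = 54 - \left(9 - 10\right) = 54 - -1 = 54 + 1 = 55$)
$r{\left(k{\left(0 \right)},205 \right)} - 34788 = 55 - 34788 = -34733$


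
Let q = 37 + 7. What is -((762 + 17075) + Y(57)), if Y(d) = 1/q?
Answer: -784829/44 ≈ -17837.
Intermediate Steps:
q = 44
Y(d) = 1/44
-((762 + 17075) + Y(57)) = -((762 + 17075) + 1/44) = -(17837 + 1/44) = -1*784829/44 = -784829/44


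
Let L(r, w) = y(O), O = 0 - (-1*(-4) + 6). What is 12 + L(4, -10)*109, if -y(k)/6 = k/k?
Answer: -642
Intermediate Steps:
O = -10 (O = 0 - (4 + 6) = 0 - 1*10 = 0 - 10 = -10)
y(k) = -6 (y(k) = -6*k/k = -6*1 = -6)
L(r, w) = -6
12 + L(4, -10)*109 = 12 - 6*109 = 12 - 654 = -642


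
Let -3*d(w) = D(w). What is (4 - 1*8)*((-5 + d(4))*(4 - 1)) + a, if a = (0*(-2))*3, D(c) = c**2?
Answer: 124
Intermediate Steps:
d(w) = -w**2/3
a = 0 (a = 0*3 = 0)
(4 - 1*8)*((-5 + d(4))*(4 - 1)) + a = (4 - 1*8)*((-5 - 1/3*4**2)*(4 - 1)) + 0 = (4 - 8)*((-5 - 1/3*16)*3) + 0 = -4*(-5 - 16/3)*3 + 0 = -(-124)*3/3 + 0 = -4*(-31) + 0 = 124 + 0 = 124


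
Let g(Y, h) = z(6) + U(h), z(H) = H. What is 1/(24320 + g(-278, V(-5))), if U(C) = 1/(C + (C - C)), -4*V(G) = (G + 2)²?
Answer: 9/218930 ≈ 4.1109e-5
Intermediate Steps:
V(G) = -(2 + G)²/4 (V(G) = -(G + 2)²/4 = -(2 + G)²/4)
U(C) = 1/C (U(C) = 1/(C + 0) = 1/C)
g(Y, h) = 6 + 1/h
1/(24320 + g(-278, V(-5))) = 1/(24320 + (6 + 1/(-(2 - 5)²/4))) = 1/(24320 + (6 + 1/(-¼*(-3)²))) = 1/(24320 + (6 + 1/(-¼*9))) = 1/(24320 + (6 + 1/(-9/4))) = 1/(24320 + (6 - 4/9)) = 1/(24320 + 50/9) = 1/(218930/9) = 9/218930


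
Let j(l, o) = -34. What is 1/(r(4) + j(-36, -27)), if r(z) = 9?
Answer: -1/25 ≈ -0.040000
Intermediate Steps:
1/(r(4) + j(-36, -27)) = 1/(9 - 34) = 1/(-25) = -1/25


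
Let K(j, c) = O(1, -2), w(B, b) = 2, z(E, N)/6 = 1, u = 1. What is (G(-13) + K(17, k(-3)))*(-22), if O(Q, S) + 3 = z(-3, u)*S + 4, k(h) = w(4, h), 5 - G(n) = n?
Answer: -154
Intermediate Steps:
z(E, N) = 6 (z(E, N) = 6*1 = 6)
G(n) = 5 - n
k(h) = 2
O(Q, S) = 1 + 6*S (O(Q, S) = -3 + (6*S + 4) = -3 + (4 + 6*S) = 1 + 6*S)
K(j, c) = -11 (K(j, c) = 1 + 6*(-2) = 1 - 12 = -11)
(G(-13) + K(17, k(-3)))*(-22) = ((5 - 1*(-13)) - 11)*(-22) = ((5 + 13) - 11)*(-22) = (18 - 11)*(-22) = 7*(-22) = -154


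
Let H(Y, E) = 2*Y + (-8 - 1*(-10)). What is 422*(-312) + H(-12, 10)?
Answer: -131686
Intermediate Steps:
H(Y, E) = 2 + 2*Y (H(Y, E) = 2*Y + (-8 + 10) = 2*Y + 2 = 2 + 2*Y)
422*(-312) + H(-12, 10) = 422*(-312) + (2 + 2*(-12)) = -131664 + (2 - 24) = -131664 - 22 = -131686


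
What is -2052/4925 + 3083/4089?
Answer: 6793147/20138325 ≈ 0.33732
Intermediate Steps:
-2052/4925 + 3083/4089 = 6793147/20138325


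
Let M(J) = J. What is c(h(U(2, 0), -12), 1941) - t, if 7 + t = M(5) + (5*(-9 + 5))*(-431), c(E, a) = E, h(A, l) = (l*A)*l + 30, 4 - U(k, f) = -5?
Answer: -7292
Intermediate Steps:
U(k, f) = 9 (U(k, f) = 4 - 1*(-5) = 4 + 5 = 9)
h(A, l) = 30 + A*l² (h(A, l) = (A*l)*l + 30 = A*l² + 30 = 30 + A*l²)
t = 8618 (t = -7 + (5 + (5*(-9 + 5))*(-431)) = -7 + (5 + (5*(-4))*(-431)) = -7 + (5 - 20*(-431)) = -7 + (5 + 8620) = -7 + 8625 = 8618)
c(h(U(2, 0), -12), 1941) - t = (30 + 9*(-12)²) - 1*8618 = (30 + 9*144) - 8618 = (30 + 1296) - 8618 = 1326 - 8618 = -7292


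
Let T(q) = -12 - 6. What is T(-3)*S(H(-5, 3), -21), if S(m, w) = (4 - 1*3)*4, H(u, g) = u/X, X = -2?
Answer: -72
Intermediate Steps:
H(u, g) = -u/2 (H(u, g) = u/(-2) = u*(-1/2) = -u/2)
S(m, w) = 4 (S(m, w) = (4 - 3)*4 = 1*4 = 4)
T(q) = -18
T(-3)*S(H(-5, 3), -21) = -18*4 = -72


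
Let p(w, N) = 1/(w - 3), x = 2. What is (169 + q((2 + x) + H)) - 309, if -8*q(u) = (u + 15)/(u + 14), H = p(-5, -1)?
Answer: -160311/1144 ≈ -140.13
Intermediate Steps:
p(w, N) = 1/(-3 + w)
H = -⅛ (H = 1/(-3 - 5) = 1/(-8) = -⅛ ≈ -0.12500)
q(u) = -(15 + u)/(8*(14 + u)) (q(u) = -(u + 15)/(8*(u + 14)) = -(15 + u)/(8*(14 + u)))
(169 + q((2 + x) + H)) - 309 = (169 + (-15 - ((2 + 2) - ⅛))/(8*(14 + ((2 + 2) - ⅛)))) - 309 = (169 + (-15 - (4 - ⅛))/(8*(14 + (4 - ⅛)))) - 309 = (169 + (-15 - 1*31/8)/(8*(14 + 31/8))) - 309 = (169 + (-15 - 31/8)/(8*(143/8))) - 309 = (169 + (⅛)*(8/143)*(-151/8)) - 309 = (169 - 151/1144) - 309 = 193185/1144 - 309 = -160311/1144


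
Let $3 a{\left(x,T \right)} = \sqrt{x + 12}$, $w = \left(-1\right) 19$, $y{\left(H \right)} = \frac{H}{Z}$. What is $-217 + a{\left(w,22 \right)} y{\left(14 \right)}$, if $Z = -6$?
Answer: $-217 - \frac{7 i \sqrt{7}}{9} \approx -217.0 - 2.0578 i$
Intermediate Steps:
$y{\left(H \right)} = - \frac{H}{6}$ ($y{\left(H \right)} = \frac{H}{-6} = H \left(- \frac{1}{6}\right) = - \frac{H}{6}$)
$w = -19$
$a{\left(x,T \right)} = \frac{\sqrt{12 + x}}{3}$ ($a{\left(x,T \right)} = \frac{\sqrt{x + 12}}{3} = \frac{\sqrt{12 + x}}{3}$)
$-217 + a{\left(w,22 \right)} y{\left(14 \right)} = -217 + \frac{\sqrt{12 - 19}}{3} \left(\left(- \frac{1}{6}\right) 14\right) = -217 + \frac{\sqrt{-7}}{3} \left(- \frac{7}{3}\right) = -217 + \frac{i \sqrt{7}}{3} \left(- \frac{7}{3}\right) = -217 - \frac{7 i \sqrt{7}}{9}$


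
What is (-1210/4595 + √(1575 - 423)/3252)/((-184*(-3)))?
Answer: -121/253644 + √2/74796 ≈ -0.00045814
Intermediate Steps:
(-1210/4595 + √(1575 - 423)/3252)/((-184*(-3))) = (-1210*1/4595 + √1152*(1/3252))/552 = (-242/919 + (24*√2)*(1/3252))*(1/552) = (-242/919 + 2*√2/271)*(1/552) = -121/253644 + √2/74796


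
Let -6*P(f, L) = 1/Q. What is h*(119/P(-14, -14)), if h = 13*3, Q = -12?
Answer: 334152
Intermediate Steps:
P(f, L) = 1/72 (P(f, L) = -⅙/(-12) = -⅙*(-1/12) = 1/72)
h = 39
h*(119/P(-14, -14)) = 39*(119/(1/72)) = 39*(119*72) = 39*8568 = 334152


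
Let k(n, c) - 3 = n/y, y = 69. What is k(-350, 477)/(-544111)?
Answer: 143/37543659 ≈ 3.8089e-6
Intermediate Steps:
k(n, c) = 3 + n/69
k(-350, 477)/(-544111) = (3 + (1/69)*(-350))/(-544111) = (3 - 350/69)*(-1/544111) = -143/69*(-1/544111) = 143/37543659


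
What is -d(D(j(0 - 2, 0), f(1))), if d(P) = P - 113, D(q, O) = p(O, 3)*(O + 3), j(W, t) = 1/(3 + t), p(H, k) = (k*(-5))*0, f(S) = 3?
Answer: 113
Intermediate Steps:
p(H, k) = 0 (p(H, k) = -5*k*0 = 0)
D(q, O) = 0 (D(q, O) = 0*(O + 3) = 0*(3 + O) = 0)
d(P) = -113 + P
-d(D(j(0 - 2, 0), f(1))) = -(-113 + 0) = -1*(-113) = 113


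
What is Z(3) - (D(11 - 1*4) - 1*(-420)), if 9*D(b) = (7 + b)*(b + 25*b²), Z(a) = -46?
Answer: -21442/9 ≈ -2382.4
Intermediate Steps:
D(b) = (7 + b)*(b + 25*b²)/9 (D(b) = ((7 + b)*(b + 25*b²))/9 = (7 + b)*(b + 25*b²)/9)
Z(3) - (D(11 - 1*4) - 1*(-420)) = -46 - ((11 - 1*4)*(7 + 25*(11 - 1*4)² + 176*(11 - 1*4))/9 - 1*(-420)) = -46 - ((11 - 4)*(7 + 25*(11 - 4)² + 176*(11 - 4))/9 + 420) = -46 - ((⅑)*7*(7 + 25*7² + 176*7) + 420) = -46 - ((⅑)*7*(7 + 25*49 + 1232) + 420) = -46 - ((⅑)*7*(7 + 1225 + 1232) + 420) = -46 - ((⅑)*7*2464 + 420) = -46 - (17248/9 + 420) = -46 - 1*21028/9 = -46 - 21028/9 = -21442/9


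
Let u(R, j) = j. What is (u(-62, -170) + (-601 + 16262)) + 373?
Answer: 15864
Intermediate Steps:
(u(-62, -170) + (-601 + 16262)) + 373 = (-170 + (-601 + 16262)) + 373 = (-170 + 15661) + 373 = 15491 + 373 = 15864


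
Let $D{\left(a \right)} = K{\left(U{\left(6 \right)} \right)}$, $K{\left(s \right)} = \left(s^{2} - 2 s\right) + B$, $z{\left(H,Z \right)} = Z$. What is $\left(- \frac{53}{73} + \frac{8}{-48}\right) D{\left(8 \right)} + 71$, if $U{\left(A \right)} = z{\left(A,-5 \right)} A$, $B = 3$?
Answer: $- \frac{115145}{146} \approx -788.66$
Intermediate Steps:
$U{\left(A \right)} = - 5 A$
$K{\left(s \right)} = 3 + s^{2} - 2 s$ ($K{\left(s \right)} = \left(s^{2} - 2 s\right) + 3 = 3 + s^{2} - 2 s$)
$D{\left(a \right)} = 963$ ($D{\left(a \right)} = 3 + \left(\left(-5\right) 6\right)^{2} - 2 \left(\left(-5\right) 6\right) = 3 + \left(-30\right)^{2} - -60 = 3 + 900 + 60 = 963$)
$\left(- \frac{53}{73} + \frac{8}{-48}\right) D{\left(8 \right)} + 71 = \left(- \frac{53}{73} + \frac{8}{-48}\right) 963 + 71 = \left(\left(-53\right) \frac{1}{73} + 8 \left(- \frac{1}{48}\right)\right) 963 + 71 = \left(- \frac{53}{73} - \frac{1}{6}\right) 963 + 71 = \left(- \frac{391}{438}\right) 963 + 71 = - \frac{125511}{146} + 71 = - \frac{115145}{146}$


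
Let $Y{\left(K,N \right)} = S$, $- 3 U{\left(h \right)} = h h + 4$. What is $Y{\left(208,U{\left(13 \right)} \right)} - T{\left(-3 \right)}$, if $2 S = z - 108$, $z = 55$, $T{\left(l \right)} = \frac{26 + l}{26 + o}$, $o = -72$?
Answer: $-26$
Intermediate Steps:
$T{\left(l \right)} = - \frac{13}{23} - \frac{l}{46}$ ($T{\left(l \right)} = \frac{26 + l}{26 - 72} = \frac{26 + l}{-46} = \left(26 + l\right) \left(- \frac{1}{46}\right) = - \frac{13}{23} - \frac{l}{46}$)
$U{\left(h \right)} = - \frac{4}{3} - \frac{h^{2}}{3}$ ($U{\left(h \right)} = - \frac{h h + 4}{3} = - \frac{h^{2} + 4}{3} = - \frac{4 + h^{2}}{3} = - \frac{4}{3} - \frac{h^{2}}{3}$)
$S = - \frac{53}{2}$ ($S = \frac{55 - 108}{2} = \frac{1}{2} \left(-53\right) = - \frac{53}{2} \approx -26.5$)
$Y{\left(K,N \right)} = - \frac{53}{2}$
$Y{\left(208,U{\left(13 \right)} \right)} - T{\left(-3 \right)} = - \frac{53}{2} - \left(- \frac{13}{23} - - \frac{3}{46}\right) = - \frac{53}{2} - \left(- \frac{13}{23} + \frac{3}{46}\right) = - \frac{53}{2} - - \frac{1}{2} = - \frac{53}{2} + \frac{1}{2} = -26$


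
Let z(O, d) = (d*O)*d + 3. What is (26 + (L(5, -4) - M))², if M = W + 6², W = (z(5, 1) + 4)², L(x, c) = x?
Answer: 22201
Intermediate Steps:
z(O, d) = 3 + O*d² (z(O, d) = (O*d)*d + 3 = O*d² + 3 = 3 + O*d²)
W = 144 (W = ((3 + 5*1²) + 4)² = ((3 + 5*1) + 4)² = ((3 + 5) + 4)² = (8 + 4)² = 12² = 144)
M = 180 (M = 144 + 6² = 144 + 36 = 180)
(26 + (L(5, -4) - M))² = (26 + (5 - 1*180))² = (26 + (5 - 180))² = (26 - 175)² = (-149)² = 22201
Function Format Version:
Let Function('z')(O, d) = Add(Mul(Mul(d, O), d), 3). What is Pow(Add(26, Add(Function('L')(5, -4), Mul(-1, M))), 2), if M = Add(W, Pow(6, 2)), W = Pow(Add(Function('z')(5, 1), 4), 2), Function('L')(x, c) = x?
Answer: 22201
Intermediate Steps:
Function('z')(O, d) = Add(3, Mul(O, Pow(d, 2))) (Function('z')(O, d) = Add(Mul(Mul(O, d), d), 3) = Add(Mul(O, Pow(d, 2)), 3) = Add(3, Mul(O, Pow(d, 2))))
W = 144 (W = Pow(Add(Add(3, Mul(5, Pow(1, 2))), 4), 2) = Pow(Add(Add(3, Mul(5, 1)), 4), 2) = Pow(Add(Add(3, 5), 4), 2) = Pow(Add(8, 4), 2) = Pow(12, 2) = 144)
M = 180 (M = Add(144, Pow(6, 2)) = Add(144, 36) = 180)
Pow(Add(26, Add(Function('L')(5, -4), Mul(-1, M))), 2) = Pow(Add(26, Add(5, Mul(-1, 180))), 2) = Pow(Add(26, Add(5, -180)), 2) = Pow(Add(26, -175), 2) = Pow(-149, 2) = 22201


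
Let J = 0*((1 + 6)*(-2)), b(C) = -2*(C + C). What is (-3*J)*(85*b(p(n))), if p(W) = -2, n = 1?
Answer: 0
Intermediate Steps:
b(C) = -4*C
J = 0 (J = 0*(7*(-2)) = 0*(-14) = 0)
(-3*J)*(85*b(p(n))) = (-3*0)*(85*(-4*(-2))) = 0*(85*8) = 0*680 = 0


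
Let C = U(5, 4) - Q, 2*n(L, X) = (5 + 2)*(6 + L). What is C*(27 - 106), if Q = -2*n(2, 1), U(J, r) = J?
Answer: -4819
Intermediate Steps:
n(L, X) = 21 + 7*L/2 (n(L, X) = ((5 + 2)*(6 + L))/2 = (7*(6 + L))/2 = (42 + 7*L)/2 = 21 + 7*L/2)
Q = -56 (Q = -2*(21 + (7/2)*2) = -2*(21 + 7) = -2*28 = -56)
C = 61 (C = 5 - 1*(-56) = 5 + 56 = 61)
C*(27 - 106) = 61*(27 - 106) = 61*(-79) = -4819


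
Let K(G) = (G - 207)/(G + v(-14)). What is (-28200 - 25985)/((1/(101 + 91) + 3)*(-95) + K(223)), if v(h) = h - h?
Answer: 2319984960/12220673 ≈ 189.84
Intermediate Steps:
v(h) = 0
K(G) = (-207 + G)/G (K(G) = (G - 207)/(G + 0) = (-207 + G)/G)
(-28200 - 25985)/((1/(101 + 91) + 3)*(-95) + K(223)) = (-28200 - 25985)/((1/(101 + 91) + 3)*(-95) + (-207 + 223)/223) = -54185/((1/192 + 3)*(-95) + (1/223)*16) = -54185/((1/192 + 3)*(-95) + 16/223) = -54185/((577/192)*(-95) + 16/223) = -54185/(-54815/192 + 16/223) = -54185/(-12220673/42816) = -54185*(-42816/12220673) = 2319984960/12220673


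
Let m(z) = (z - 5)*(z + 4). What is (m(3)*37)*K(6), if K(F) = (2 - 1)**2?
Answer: -518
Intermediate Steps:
m(z) = (-5 + z)*(4 + z)
K(F) = 1 (K(F) = 1**2 = 1)
(m(3)*37)*K(6) = ((-20 + 3**2 - 1*3)*37)*1 = ((-20 + 9 - 3)*37)*1 = -14*37*1 = -518*1 = -518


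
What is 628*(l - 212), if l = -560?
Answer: -484816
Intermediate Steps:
628*(l - 212) = 628*(-560 - 212) = 628*(-772) = -484816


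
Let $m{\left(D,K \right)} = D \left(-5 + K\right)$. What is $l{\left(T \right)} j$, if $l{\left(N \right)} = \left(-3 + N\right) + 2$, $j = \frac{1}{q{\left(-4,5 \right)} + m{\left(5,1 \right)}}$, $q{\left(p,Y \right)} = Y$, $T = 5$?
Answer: $- \frac{4}{15} \approx -0.26667$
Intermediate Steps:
$j = - \frac{1}{15}$ ($j = \frac{1}{5 + 5 \left(-5 + 1\right)} = \frac{1}{5 + 5 \left(-4\right)} = \frac{1}{5 - 20} = \frac{1}{-15} = - \frac{1}{15} \approx -0.066667$)
$l{\left(N \right)} = -1 + N$
$l{\left(T \right)} j = \left(-1 + 5\right) \left(- \frac{1}{15}\right) = 4 \left(- \frac{1}{15}\right) = - \frac{4}{15}$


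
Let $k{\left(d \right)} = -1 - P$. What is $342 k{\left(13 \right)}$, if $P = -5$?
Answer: $1368$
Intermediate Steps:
$k{\left(d \right)} = 4$ ($k{\left(d \right)} = -1 - -5 = -1 + 5 = 4$)
$342 k{\left(13 \right)} = 342 \cdot 4 = 1368$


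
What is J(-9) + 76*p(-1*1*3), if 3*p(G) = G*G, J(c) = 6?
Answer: 234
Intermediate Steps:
p(G) = G**2/3 (p(G) = (G*G)/3 = G**2/3)
J(-9) + 76*p(-1*1*3) = 6 + 76*((-1*1*3)**2/3) = 6 + 76*((-1*3)**2/3) = 6 + 76*((1/3)*(-3)**2) = 6 + 76*((1/3)*9) = 6 + 76*3 = 6 + 228 = 234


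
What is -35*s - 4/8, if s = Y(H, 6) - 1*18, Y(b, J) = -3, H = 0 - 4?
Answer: 1469/2 ≈ 734.50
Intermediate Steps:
H = -4
s = -21 (s = -3 - 1*18 = -3 - 18 = -21)
-35*s - 4/8 = -35*(-21) - 4/8 = 735 - 4*⅛ = 735 - ½ = 1469/2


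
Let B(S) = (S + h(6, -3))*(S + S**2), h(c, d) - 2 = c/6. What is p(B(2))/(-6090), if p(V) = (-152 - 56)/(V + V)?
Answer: 26/45675 ≈ 0.00056924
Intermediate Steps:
h(c, d) = 2 + c/6
B(S) = (3 + S)*(S + S**2) (B(S) = (S + (2 + (1/6)*6))*(S + S**2) = (S + (2 + 1))*(S + S**2) = (S + 3)*(S + S**2) = (3 + S)*(S + S**2))
p(V) = -104/V (p(V) = -208*1/(2*V) = -104/V)
p(B(2))/(-6090) = -104*1/(2*(3 + 2**2 + 4*2))/(-6090) = -104*1/(2*(3 + 4 + 8))*(-1/6090) = -104/(2*15)*(-1/6090) = -104/30*(-1/6090) = -104*1/30*(-1/6090) = -52/15*(-1/6090) = 26/45675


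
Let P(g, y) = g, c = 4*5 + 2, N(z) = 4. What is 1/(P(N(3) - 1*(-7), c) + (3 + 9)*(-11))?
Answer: -1/121 ≈ -0.0082645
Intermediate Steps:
c = 22 (c = 20 + 2 = 22)
1/(P(N(3) - 1*(-7), c) + (3 + 9)*(-11)) = 1/((4 - 1*(-7)) + (3 + 9)*(-11)) = 1/((4 + 7) + 12*(-11)) = 1/(11 - 132) = 1/(-121) = -1/121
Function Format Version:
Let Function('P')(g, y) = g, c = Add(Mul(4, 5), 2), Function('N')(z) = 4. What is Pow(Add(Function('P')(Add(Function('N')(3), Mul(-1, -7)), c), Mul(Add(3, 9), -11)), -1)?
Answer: Rational(-1, 121) ≈ -0.0082645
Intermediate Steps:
c = 22 (c = Add(20, 2) = 22)
Pow(Add(Function('P')(Add(Function('N')(3), Mul(-1, -7)), c), Mul(Add(3, 9), -11)), -1) = Pow(Add(Add(4, Mul(-1, -7)), Mul(Add(3, 9), -11)), -1) = Pow(Add(Add(4, 7), Mul(12, -11)), -1) = Pow(Add(11, -132), -1) = Pow(-121, -1) = Rational(-1, 121)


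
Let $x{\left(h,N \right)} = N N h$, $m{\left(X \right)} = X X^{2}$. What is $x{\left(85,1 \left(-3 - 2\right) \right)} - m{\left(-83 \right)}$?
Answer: $573912$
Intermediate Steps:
$m{\left(X \right)} = X^{3}$
$x{\left(h,N \right)} = h N^{2}$ ($x{\left(h,N \right)} = N^{2} h = h N^{2}$)
$x{\left(85,1 \left(-3 - 2\right) \right)} - m{\left(-83 \right)} = 85 \left(1 \left(-3 - 2\right)\right)^{2} - \left(-83\right)^{3} = 85 \left(1 \left(-5\right)\right)^{2} - -571787 = 85 \left(-5\right)^{2} + 571787 = 85 \cdot 25 + 571787 = 2125 + 571787 = 573912$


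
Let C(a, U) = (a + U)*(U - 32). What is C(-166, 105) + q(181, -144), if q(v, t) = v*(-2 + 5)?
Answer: -3910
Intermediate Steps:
q(v, t) = 3*v (q(v, t) = v*3 = 3*v)
C(a, U) = (-32 + U)*(U + a) (C(a, U) = (U + a)*(-32 + U) = (-32 + U)*(U + a))
C(-166, 105) + q(181, -144) = (105² - 32*105 - 32*(-166) + 105*(-166)) + 3*181 = (11025 - 3360 + 5312 - 17430) + 543 = -4453 + 543 = -3910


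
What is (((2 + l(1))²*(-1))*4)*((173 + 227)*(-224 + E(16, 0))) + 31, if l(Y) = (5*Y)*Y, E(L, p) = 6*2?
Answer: 16620831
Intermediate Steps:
E(L, p) = 12
l(Y) = 5*Y²
(((2 + l(1))²*(-1))*4)*((173 + 227)*(-224 + E(16, 0))) + 31 = (((2 + 5*1²)²*(-1))*4)*((173 + 227)*(-224 + 12)) + 31 = (((2 + 5*1)²*(-1))*4)*(400*(-212)) + 31 = (((2 + 5)²*(-1))*4)*(-84800) + 31 = ((7²*(-1))*4)*(-84800) + 31 = ((49*(-1))*4)*(-84800) + 31 = -49*4*(-84800) + 31 = -196*(-84800) + 31 = 16620800 + 31 = 16620831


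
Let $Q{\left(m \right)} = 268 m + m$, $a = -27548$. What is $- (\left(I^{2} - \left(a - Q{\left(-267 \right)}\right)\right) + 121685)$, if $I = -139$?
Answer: $-96731$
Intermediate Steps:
$Q{\left(m \right)} = 269 m$
$- (\left(I^{2} - \left(a - Q{\left(-267 \right)}\right)\right) + 121685) = - (\left(\left(-139\right)^{2} + \left(269 \left(-267\right) - -27548\right)\right) + 121685) = - (\left(19321 + \left(-71823 + 27548\right)\right) + 121685) = - (\left(19321 - 44275\right) + 121685) = - (-24954 + 121685) = \left(-1\right) 96731 = -96731$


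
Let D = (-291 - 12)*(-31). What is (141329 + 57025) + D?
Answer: 207747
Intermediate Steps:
D = 9393 (D = -303*(-31) = 9393)
(141329 + 57025) + D = (141329 + 57025) + 9393 = 198354 + 9393 = 207747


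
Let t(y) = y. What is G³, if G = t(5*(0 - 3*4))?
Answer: -216000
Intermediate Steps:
G = -60 (G = 5*(0 - 3*4) = 5*(0 - 12) = 5*(-12) = -60)
G³ = (-60)³ = -216000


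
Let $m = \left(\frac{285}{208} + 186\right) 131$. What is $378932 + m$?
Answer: $\frac{83923319}{208} \approx 4.0348 \cdot 10^{5}$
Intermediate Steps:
$m = \frac{5105463}{208}$ ($m = \left(285 \cdot \frac{1}{208} + 186\right) 131 = \left(\frac{285}{208} + 186\right) 131 = \frac{38973}{208} \cdot 131 = \frac{5105463}{208} \approx 24546.0$)
$378932 + m = 378932 + \frac{5105463}{208} = \frac{83923319}{208}$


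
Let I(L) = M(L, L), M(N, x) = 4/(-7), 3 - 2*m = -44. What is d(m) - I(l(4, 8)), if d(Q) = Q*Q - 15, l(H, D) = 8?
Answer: 15059/28 ≈ 537.82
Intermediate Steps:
m = 47/2 (m = 3/2 - ½*(-44) = 3/2 + 22 = 47/2 ≈ 23.500)
M(N, x) = -4/7 (M(N, x) = 4*(-⅐) = -4/7)
I(L) = -4/7
d(Q) = -15 + Q² (d(Q) = Q² - 15 = -15 + Q²)
d(m) - I(l(4, 8)) = (-15 + (47/2)²) - 1*(-4/7) = (-15 + 2209/4) + 4/7 = 2149/4 + 4/7 = 15059/28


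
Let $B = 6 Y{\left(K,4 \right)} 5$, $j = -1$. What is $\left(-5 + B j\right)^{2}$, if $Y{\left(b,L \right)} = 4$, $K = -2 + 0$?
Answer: $15625$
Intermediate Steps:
$K = -2$
$B = 120$ ($B = 6 \cdot 4 \cdot 5 = 24 \cdot 5 = 120$)
$\left(-5 + B j\right)^{2} = \left(-5 + 120 \left(-1\right)\right)^{2} = \left(-5 - 120\right)^{2} = \left(-125\right)^{2} = 15625$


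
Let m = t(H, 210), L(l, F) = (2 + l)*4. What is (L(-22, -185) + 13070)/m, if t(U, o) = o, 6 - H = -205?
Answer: 433/7 ≈ 61.857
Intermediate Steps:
H = 211 (H = 6 - 1*(-205) = 6 + 205 = 211)
L(l, F) = 8 + 4*l
m = 210
(L(-22, -185) + 13070)/m = ((8 + 4*(-22)) + 13070)/210 = ((8 - 88) + 13070)*(1/210) = (-80 + 13070)*(1/210) = 12990*(1/210) = 433/7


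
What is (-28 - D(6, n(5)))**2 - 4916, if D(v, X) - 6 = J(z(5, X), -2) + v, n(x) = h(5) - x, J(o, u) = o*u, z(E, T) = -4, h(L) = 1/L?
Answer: -2612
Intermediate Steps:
n(x) = 1/5 - x
D(v, X) = 14 + v (D(v, X) = 6 + (-4*(-2) + v) = 6 + (8 + v) = 14 + v)
(-28 - D(6, n(5)))**2 - 4916 = (-28 - (14 + 6))**2 - 4916 = (-28 - 1*20)**2 - 4916 = (-28 - 20)**2 - 4916 = (-48)**2 - 4916 = 2304 - 4916 = -2612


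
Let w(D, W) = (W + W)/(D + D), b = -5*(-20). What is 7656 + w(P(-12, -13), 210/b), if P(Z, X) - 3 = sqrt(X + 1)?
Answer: 76563/10 - I*sqrt(3)/5 ≈ 7656.3 - 0.34641*I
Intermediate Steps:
b = 100
P(Z, X) = 3 + sqrt(1 + X) (P(Z, X) = 3 + sqrt(X + 1) = 3 + sqrt(1 + X))
w(D, W) = W/D (w(D, W) = (2*W)/((2*D)) = (2*W)*(1/(2*D)) = W/D)
7656 + w(P(-12, -13), 210/b) = 7656 + (210/100)/(3 + sqrt(1 - 13)) = 7656 + (210*(1/100))/(3 + sqrt(-12)) = 7656 + 21/(10*(3 + 2*I*sqrt(3)))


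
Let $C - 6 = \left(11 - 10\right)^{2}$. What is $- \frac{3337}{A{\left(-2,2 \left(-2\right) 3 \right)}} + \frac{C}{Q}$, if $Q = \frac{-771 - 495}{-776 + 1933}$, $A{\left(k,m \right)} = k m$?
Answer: $- \frac{245501}{1688} \approx -145.44$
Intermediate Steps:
$Q = - \frac{1266}{1157} \approx -1.0942$
$C = 7$ ($C = 6 + \left(11 - 10\right)^{2} = 6 + 1^{2} = 6 + 1 = 7$)
$- \frac{3337}{A{\left(-2,2 \left(-2\right) 3 \right)}} + \frac{C}{Q} = - \frac{3337}{\left(-2\right) 2 \left(-2\right) 3} + \frac{7}{- \frac{1266}{1157}} = - \frac{3337}{\left(-2\right) \left(\left(-4\right) 3\right)} + 7 \left(- \frac{1157}{1266}\right) = - \frac{3337}{\left(-2\right) \left(-12\right)} - \frac{8099}{1266} = - \frac{3337}{24} - \frac{8099}{1266} = - \frac{245501}{1688}$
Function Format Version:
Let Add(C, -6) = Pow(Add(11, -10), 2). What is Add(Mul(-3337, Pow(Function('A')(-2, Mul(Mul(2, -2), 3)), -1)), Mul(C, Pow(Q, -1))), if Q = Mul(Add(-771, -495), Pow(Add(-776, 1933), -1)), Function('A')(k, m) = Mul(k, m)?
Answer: Rational(-245501, 1688) ≈ -145.44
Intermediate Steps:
Q = Rational(-1266, 1157) (Q = Mul(-1266, Pow(1157, -1)) = Mul(-1266, Rational(1, 1157)) = Rational(-1266, 1157) ≈ -1.0942)
C = 7 (C = Add(6, Pow(Add(11, -10), 2)) = Add(6, Pow(1, 2)) = Add(6, 1) = 7)
Add(Mul(-3337, Pow(Function('A')(-2, Mul(Mul(2, -2), 3)), -1)), Mul(C, Pow(Q, -1))) = Add(Mul(-3337, Pow(Mul(-2, Mul(Mul(2, -2), 3)), -1)), Mul(7, Pow(Rational(-1266, 1157), -1))) = Add(Mul(-3337, Pow(Mul(-2, Mul(-4, 3)), -1)), Mul(7, Rational(-1157, 1266))) = Add(Mul(-3337, Pow(Mul(-2, -12), -1)), Rational(-8099, 1266)) = Add(Mul(-3337, Pow(24, -1)), Rational(-8099, 1266)) = Add(Mul(-3337, Rational(1, 24)), Rational(-8099, 1266)) = Add(Rational(-3337, 24), Rational(-8099, 1266)) = Rational(-245501, 1688)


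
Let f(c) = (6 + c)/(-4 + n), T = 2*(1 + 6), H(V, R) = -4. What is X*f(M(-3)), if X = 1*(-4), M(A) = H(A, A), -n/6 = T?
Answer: 1/11 ≈ 0.090909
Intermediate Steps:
T = 14 (T = 2*7 = 14)
n = -84 (n = -6*14 = -84)
M(A) = -4
f(c) = -3/44 - c/88 (f(c) = (6 + c)/(-4 - 84) = (6 + c)/(-88) = (6 + c)*(-1/88) = -3/44 - c/88)
X = -4
X*f(M(-3)) = -4*(-3/44 - 1/88*(-4)) = -4*(-3/44 + 1/22) = -4*(-1/44) = 1/11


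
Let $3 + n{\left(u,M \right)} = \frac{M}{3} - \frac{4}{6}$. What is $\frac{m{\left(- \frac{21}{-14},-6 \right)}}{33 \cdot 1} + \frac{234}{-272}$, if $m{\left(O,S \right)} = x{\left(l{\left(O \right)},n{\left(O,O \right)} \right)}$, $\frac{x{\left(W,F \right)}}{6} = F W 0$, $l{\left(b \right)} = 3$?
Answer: $- \frac{117}{136} \approx -0.86029$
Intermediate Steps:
$n{\left(u,M \right)} = - \frac{11}{3} + \frac{M}{3}$ ($n{\left(u,M \right)} = -3 + \left(\frac{M}{3} - \frac{4}{6}\right) = -3 + \left(M \frac{1}{3} - \frac{2}{3}\right) = -3 + \left(\frac{M}{3} - \frac{2}{3}\right) = -3 + \left(- \frac{2}{3} + \frac{M}{3}\right) = - \frac{11}{3} + \frac{M}{3}$)
$x{\left(W,F \right)} = 0$ ($x{\left(W,F \right)} = 6 F W 0 = 6 \cdot 0 = 0$)
$m{\left(O,S \right)} = 0$
$\frac{m{\left(- \frac{21}{-14},-6 \right)}}{33 \cdot 1} + \frac{234}{-272} = \frac{0}{33 \cdot 1} + \frac{234}{-272} = \frac{0}{33} + 234 \left(- \frac{1}{272}\right) = 0 \cdot \frac{1}{33} - \frac{117}{136} = 0 - \frac{117}{136} = - \frac{117}{136}$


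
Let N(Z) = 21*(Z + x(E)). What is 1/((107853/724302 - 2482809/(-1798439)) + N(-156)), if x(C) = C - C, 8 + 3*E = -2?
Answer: -434204321526/1421789267130581 ≈ -0.00030539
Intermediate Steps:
E = -10/3 (E = -8/3 + (⅓)*(-2) = -8/3 - ⅔ = -10/3 ≈ -3.3333)
x(C) = 0
N(Z) = 21*Z (N(Z) = 21*(Z + 0) = 21*Z)
1/((107853/724302 - 2482809/(-1798439)) + N(-156)) = 1/((107853/724302 - 2482809/(-1798439)) + 21*(-156)) = 1/((107853*(1/724302) - 2482809*(-1/1798439)) - 3276) = 1/((35951/241434 + 2482809/1798439) - 3276) = 1/(664090188595/434204321526 - 3276) = 1/(-1421789267130581/434204321526) = -434204321526/1421789267130581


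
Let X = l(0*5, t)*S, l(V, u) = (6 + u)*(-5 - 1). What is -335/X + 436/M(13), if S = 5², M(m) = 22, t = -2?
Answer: 26897/1320 ≈ 20.377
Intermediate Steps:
l(V, u) = -36 - 6*u (l(V, u) = (6 + u)*(-6) = -36 - 6*u)
S = 25
X = -600 (X = (-36 - 6*(-2))*25 = (-36 + 12)*25 = -24*25 = -600)
-335/X + 436/M(13) = -335/(-600) + 436/22 = -335*(-1/600) + 436*(1/22) = 67/120 + 218/11 = 26897/1320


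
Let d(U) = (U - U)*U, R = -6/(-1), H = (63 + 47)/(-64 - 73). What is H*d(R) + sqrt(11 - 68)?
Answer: I*sqrt(57) ≈ 7.5498*I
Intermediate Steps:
H = -110/137 (H = 110/(-137) = 110*(-1/137) = -110/137 ≈ -0.80292)
R = 6 (R = -6*(-1) = 6)
d(U) = 0 (d(U) = 0*U = 0)
H*d(R) + sqrt(11 - 68) = -110/137*0 + sqrt(11 - 68) = 0 + sqrt(-57) = 0 + I*sqrt(57) = I*sqrt(57)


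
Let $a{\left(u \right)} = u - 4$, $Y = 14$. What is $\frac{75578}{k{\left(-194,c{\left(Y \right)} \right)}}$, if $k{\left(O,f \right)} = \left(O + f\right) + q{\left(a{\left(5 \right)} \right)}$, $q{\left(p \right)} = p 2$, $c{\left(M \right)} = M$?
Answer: $- \frac{37789}{89} \approx -424.6$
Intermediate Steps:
$a{\left(u \right)} = -4 + u$ ($a{\left(u \right)} = u - 4 = -4 + u$)
$q{\left(p \right)} = 2 p$
$k{\left(O,f \right)} = 2 + O + f$ ($k{\left(O,f \right)} = \left(O + f\right) + 2 \left(-4 + 5\right) = \left(O + f\right) + 2 \cdot 1 = \left(O + f\right) + 2 = 2 + O + f$)
$\frac{75578}{k{\left(-194,c{\left(Y \right)} \right)}} = \frac{75578}{2 - 194 + 14} = \frac{75578}{-178} = 75578 \left(- \frac{1}{178}\right) = - \frac{37789}{89}$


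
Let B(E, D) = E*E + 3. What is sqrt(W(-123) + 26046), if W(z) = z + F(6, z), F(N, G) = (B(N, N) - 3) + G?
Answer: 2*sqrt(6459) ≈ 160.74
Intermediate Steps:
B(E, D) = 3 + E**2 (B(E, D) = E**2 + 3 = 3 + E**2)
F(N, G) = G + N**2 (F(N, G) = ((3 + N**2) - 3) + G = N**2 + G = G + N**2)
W(z) = 36 + 2*z (W(z) = z + (z + 6**2) = z + (z + 36) = z + (36 + z) = 36 + 2*z)
sqrt(W(-123) + 26046) = sqrt((36 + 2*(-123)) + 26046) = sqrt((36 - 246) + 26046) = sqrt(-210 + 26046) = sqrt(25836) = 2*sqrt(6459)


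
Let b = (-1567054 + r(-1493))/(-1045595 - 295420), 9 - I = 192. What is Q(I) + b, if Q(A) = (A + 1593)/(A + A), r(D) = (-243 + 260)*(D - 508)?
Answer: -217473194/81801915 ≈ -2.6585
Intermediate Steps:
I = -183 (I = 9 - 1*192 = 9 - 192 = -183)
r(D) = -8636 + 17*D (r(D) = 17*(-508 + D) = -8636 + 17*D)
b = 1601071/1341015 (b = (-1567054 + (-8636 + 17*(-1493)))/(-1045595 - 295420) = (-1567054 + (-8636 - 25381))/(-1341015) = (-1567054 - 34017)*(-1/1341015) = -1601071*(-1/1341015) = 1601071/1341015 ≈ 1.1939)
Q(A) = (1593 + A)/(2*A) (Q(A) = (1593 + A)/((2*A)) = (1593 + A)*(1/(2*A)) = (1593 + A)/(2*A))
Q(I) + b = (½)*(1593 - 183)/(-183) + 1601071/1341015 = (½)*(-1/183)*1410 + 1601071/1341015 = -235/61 + 1601071/1341015 = -217473194/81801915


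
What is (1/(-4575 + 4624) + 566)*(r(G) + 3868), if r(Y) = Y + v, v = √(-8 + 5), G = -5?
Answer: 107140305/49 + 27735*I*√3/49 ≈ 2.1865e+6 + 980.38*I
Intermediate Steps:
v = I*√3 (v = √(-3) = I*√3 ≈ 1.732*I)
r(Y) = Y + I*√3
(1/(-4575 + 4624) + 566)*(r(G) + 3868) = (1/(-4575 + 4624) + 566)*((-5 + I*√3) + 3868) = (1/49 + 566)*(3863 + I*√3) = 27735*(3863 + I*√3)/49 = 107140305/49 + 27735*I*√3/49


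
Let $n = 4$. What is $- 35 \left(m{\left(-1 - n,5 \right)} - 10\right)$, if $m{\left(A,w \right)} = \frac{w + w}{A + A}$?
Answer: $385$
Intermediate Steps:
$m{\left(A,w \right)} = \frac{w}{A}$ ($m{\left(A,w \right)} = \frac{2 w}{2 A} = 2 w \frac{1}{2 A} = \frac{w}{A}$)
$- 35 \left(m{\left(-1 - n,5 \right)} - 10\right) = - 35 \left(\frac{5}{-1 - 4} - 10\right) = - 35 \left(\frac{5}{-5} - 10\right) = - 35 \left(5 \left(- \frac{1}{5}\right) - 10\right) = - 35 \left(-1 - 10\right) = \left(-35\right) \left(-11\right) = 385$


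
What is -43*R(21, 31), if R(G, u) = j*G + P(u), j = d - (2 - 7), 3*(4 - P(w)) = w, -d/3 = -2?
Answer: -28982/3 ≈ -9660.7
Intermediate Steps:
d = 6 (d = -3*(-2) = 6)
P(w) = 4 - w/3
j = 11 (j = 6 - (2 - 7) = 6 - 1*(-5) = 6 + 5 = 11)
R(G, u) = 4 + 11*G - u/3 (R(G, u) = 11*G + (4 - u/3) = 4 + 11*G - u/3)
-43*R(21, 31) = -43*(4 + 11*21 - ⅓*31) = -43*(4 + 231 - 31/3) = -43*674/3 = -28982/3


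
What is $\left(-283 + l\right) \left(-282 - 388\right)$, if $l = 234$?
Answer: $32830$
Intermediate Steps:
$\left(-283 + l\right) \left(-282 - 388\right) = \left(-283 + 234\right) \left(-282 - 388\right) = \left(-49\right) \left(-670\right) = 32830$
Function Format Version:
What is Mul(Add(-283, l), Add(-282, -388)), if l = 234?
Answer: 32830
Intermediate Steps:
Mul(Add(-283, l), Add(-282, -388)) = Mul(Add(-283, 234), Add(-282, -388)) = Mul(-49, -670) = 32830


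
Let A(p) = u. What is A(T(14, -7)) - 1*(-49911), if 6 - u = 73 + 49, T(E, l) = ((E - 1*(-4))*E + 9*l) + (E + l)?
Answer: 49795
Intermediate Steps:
T(E, l) = E + 10*l + E*(4 + E) (T(E, l) = ((E + 4)*E + 9*l) + (E + l) = ((4 + E)*E + 9*l) + (E + l) = (E*(4 + E) + 9*l) + (E + l) = (9*l + E*(4 + E)) + (E + l) = E + 10*l + E*(4 + E))
u = -116 (u = 6 - (73 + 49) = 6 - 1*122 = 6 - 122 = -116)
A(p) = -116
A(T(14, -7)) - 1*(-49911) = -116 - 1*(-49911) = -116 + 49911 = 49795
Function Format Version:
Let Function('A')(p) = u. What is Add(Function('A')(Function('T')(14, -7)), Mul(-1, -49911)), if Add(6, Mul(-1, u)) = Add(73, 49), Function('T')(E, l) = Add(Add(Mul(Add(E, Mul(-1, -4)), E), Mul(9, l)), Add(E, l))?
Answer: 49795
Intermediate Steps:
Function('T')(E, l) = Add(E, Mul(10, l), Mul(E, Add(4, E))) (Function('T')(E, l) = Add(Add(Mul(Add(E, 4), E), Mul(9, l)), Add(E, l)) = Add(Add(Mul(Add(4, E), E), Mul(9, l)), Add(E, l)) = Add(Add(Mul(E, Add(4, E)), Mul(9, l)), Add(E, l)) = Add(Add(Mul(9, l), Mul(E, Add(4, E))), Add(E, l)) = Add(E, Mul(10, l), Mul(E, Add(4, E))))
u = -116 (u = Add(6, Mul(-1, Add(73, 49))) = Add(6, Mul(-1, 122)) = Add(6, -122) = -116)
Function('A')(p) = -116
Add(Function('A')(Function('T')(14, -7)), Mul(-1, -49911)) = Add(-116, Mul(-1, -49911)) = Add(-116, 49911) = 49795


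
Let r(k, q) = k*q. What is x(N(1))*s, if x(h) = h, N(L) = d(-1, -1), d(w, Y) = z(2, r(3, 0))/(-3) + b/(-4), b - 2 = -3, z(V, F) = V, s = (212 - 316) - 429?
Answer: 2665/12 ≈ 222.08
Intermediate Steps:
s = -533 (s = -104 - 429 = -533)
b = -1 (b = 2 - 3 = -1)
d(w, Y) = -5/12 (d(w, Y) = 2/(-3) - 1/(-4) = 2*(-1/3) - 1*(-1/4) = -2/3 + 1/4 = -5/12)
N(L) = -5/12
x(N(1))*s = -5/12*(-533) = 2665/12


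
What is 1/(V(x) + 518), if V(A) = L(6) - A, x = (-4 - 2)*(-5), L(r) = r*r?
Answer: 1/524 ≈ 0.0019084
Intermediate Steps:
L(r) = r²
x = 30 (x = -6*(-5) = 30)
V(A) = 36 - A (V(A) = 6² - A = 36 - A)
1/(V(x) + 518) = 1/((36 - 1*30) + 518) = 1/((36 - 30) + 518) = 1/(6 + 518) = 1/524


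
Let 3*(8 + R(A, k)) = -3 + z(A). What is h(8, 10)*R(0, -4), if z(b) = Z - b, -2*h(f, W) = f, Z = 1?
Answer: 104/3 ≈ 34.667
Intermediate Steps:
h(f, W) = -f/2
z(b) = 1 - b
R(A, k) = -26/3 - A/3 (R(A, k) = -8 + (-3 + (1 - A))/3 = -8 + (-2 - A)/3 = -8 + (-⅔ - A/3) = -26/3 - A/3)
h(8, 10)*R(0, -4) = (-½*8)*(-26/3 - ⅓*0) = -4*(-26/3 + 0) = -4*(-26/3) = 104/3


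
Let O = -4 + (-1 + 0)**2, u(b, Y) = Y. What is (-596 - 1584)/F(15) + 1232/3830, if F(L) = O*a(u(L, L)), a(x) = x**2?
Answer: 36724/10341 ≈ 3.5513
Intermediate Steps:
O = -3 (O = -4 + (-1)**2 = -4 + 1 = -3)
F(L) = -3*L**2
(-596 - 1584)/F(15) + 1232/3830 = (-596 - 1584)/((-3*15**2)) + 1232/3830 = -2180/((-3*225)) + 1232*(1/3830) = -2180/(-675) + 616/1915 = -2180*(-1/675) + 616/1915 = 436/135 + 616/1915 = 36724/10341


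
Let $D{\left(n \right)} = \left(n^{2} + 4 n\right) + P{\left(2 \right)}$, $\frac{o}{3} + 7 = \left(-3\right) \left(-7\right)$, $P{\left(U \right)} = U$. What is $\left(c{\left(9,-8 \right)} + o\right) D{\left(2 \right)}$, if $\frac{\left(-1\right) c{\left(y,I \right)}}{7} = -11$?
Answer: $1666$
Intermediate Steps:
$c{\left(y,I \right)} = 77$ ($c{\left(y,I \right)} = \left(-7\right) \left(-11\right) = 77$)
$o = 42$ ($o = -21 + 3 \left(\left(-3\right) \left(-7\right)\right) = -21 + 3 \cdot 21 = -21 + 63 = 42$)
$D{\left(n \right)} = 2 + n^{2} + 4 n$ ($D{\left(n \right)} = \left(n^{2} + 4 n\right) + 2 = 2 + n^{2} + 4 n$)
$\left(c{\left(9,-8 \right)} + o\right) D{\left(2 \right)} = \left(77 + 42\right) \left(2 + 2^{2} + 4 \cdot 2\right) = 119 \left(2 + 4 + 8\right) = 119 \cdot 14 = 1666$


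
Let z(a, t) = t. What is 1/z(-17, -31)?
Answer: -1/31 ≈ -0.032258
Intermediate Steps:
1/z(-17, -31) = 1/(-31) = -1/31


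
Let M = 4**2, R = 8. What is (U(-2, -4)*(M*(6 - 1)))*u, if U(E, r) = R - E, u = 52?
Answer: 41600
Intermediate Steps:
M = 16
U(E, r) = 8 - E
(U(-2, -4)*(M*(6 - 1)))*u = ((8 - 1*(-2))*(16*(6 - 1)))*52 = ((8 + 2)*(16*5))*52 = (10*80)*52 = 800*52 = 41600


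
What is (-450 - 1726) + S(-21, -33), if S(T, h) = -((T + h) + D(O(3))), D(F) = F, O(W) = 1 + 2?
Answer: -2125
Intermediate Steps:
O(W) = 3
S(T, h) = -3 - T - h (S(T, h) = -((T + h) + 3) = -(3 + T + h) = -3 - T - h)
(-450 - 1726) + S(-21, -33) = (-450 - 1726) + (-3 - 1*(-21) - 1*(-33)) = -2176 + (-3 + 21 + 33) = -2176 + 51 = -2125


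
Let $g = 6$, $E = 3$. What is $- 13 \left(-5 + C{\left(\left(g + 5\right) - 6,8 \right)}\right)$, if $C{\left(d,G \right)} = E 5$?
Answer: $-130$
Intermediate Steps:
$C{\left(d,G \right)} = 15$ ($C{\left(d,G \right)} = 3 \cdot 5 = 15$)
$- 13 \left(-5 + C{\left(\left(g + 5\right) - 6,8 \right)}\right) = - 13 \left(-5 + 15\right) = \left(-13\right) 10 = -130$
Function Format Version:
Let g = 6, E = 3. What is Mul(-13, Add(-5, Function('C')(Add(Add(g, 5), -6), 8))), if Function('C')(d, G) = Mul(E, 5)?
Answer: -130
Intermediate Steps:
Function('C')(d, G) = 15 (Function('C')(d, G) = Mul(3, 5) = 15)
Mul(-13, Add(-5, Function('C')(Add(Add(g, 5), -6), 8))) = Mul(-13, Add(-5, 15)) = Mul(-13, 10) = -130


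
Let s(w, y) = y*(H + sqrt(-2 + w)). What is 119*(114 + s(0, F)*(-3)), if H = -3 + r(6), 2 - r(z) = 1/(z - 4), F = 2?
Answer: 14637 - 714*I*sqrt(2) ≈ 14637.0 - 1009.7*I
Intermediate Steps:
r(z) = 2 - 1/(-4 + z) (r(z) = 2 - 1/(z - 4) = 2 - 1/(-4 + z))
H = -3/2 (H = -3 + (-9 + 2*6)/(-4 + 6) = -3 + (-9 + 12)/2 = -3 + (1/2)*3 = -3 + 3/2 = -3/2 ≈ -1.5000)
s(w, y) = y*(-3/2 + sqrt(-2 + w))
119*(114 + s(0, F)*(-3)) = 119*(114 + ((1/2)*2*(-3 + 2*sqrt(-2 + 0)))*(-3)) = 119*(114 + ((1/2)*2*(-3 + 2*sqrt(-2)))*(-3)) = 119*(114 + ((1/2)*2*(-3 + 2*(I*sqrt(2))))*(-3)) = 119*(114 + ((1/2)*2*(-3 + 2*I*sqrt(2)))*(-3)) = 119*(114 + (-3 + 2*I*sqrt(2))*(-3)) = 119*(114 + (9 - 6*I*sqrt(2))) = 119*(123 - 6*I*sqrt(2)) = 14637 - 714*I*sqrt(2)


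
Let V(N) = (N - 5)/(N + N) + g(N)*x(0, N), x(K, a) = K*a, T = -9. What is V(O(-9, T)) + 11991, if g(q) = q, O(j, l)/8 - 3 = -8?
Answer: 191865/16 ≈ 11992.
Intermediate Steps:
O(j, l) = -40 (O(j, l) = 24 + 8*(-8) = 24 - 64 = -40)
V(N) = (-5 + N)/(2*N) (V(N) = (N - 5)/(N + N) + N*(0*N) = (-5 + N)/((2*N)) + N*0 = (-5 + N)*(1/(2*N)) + 0 = (-5 + N)/(2*N) + 0 = (-5 + N)/(2*N))
V(O(-9, T)) + 11991 = (½)*(-5 - 40)/(-40) + 11991 = (½)*(-1/40)*(-45) + 11991 = 9/16 + 11991 = 191865/16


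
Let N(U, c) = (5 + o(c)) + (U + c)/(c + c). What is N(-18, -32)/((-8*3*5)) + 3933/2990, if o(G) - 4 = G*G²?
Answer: 4564361/16640 ≈ 274.30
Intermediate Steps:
o(G) = 4 + G³ (o(G) = 4 + G*G² = 4 + G³)
N(U, c) = 9 + c³ + (U + c)/(2*c) (N(U, c) = (5 + (4 + c³)) + (U + c)/(c + c) = (9 + c³) + (U + c)/((2*c)) = (9 + c³) + (U + c)*(1/(2*c)) = (9 + c³) + (U + c)/(2*c) = 9 + c³ + (U + c)/(2*c))
N(-18, -32)/((-8*3*5)) + 3933/2990 = (19/2 + (-32)³ + (½)*(-18)/(-32))/((-8*3*5)) + 3933/2990 = (19/2 - 32768 + (½)*(-18)*(-1/32))/((-24*5)) + 3933*(1/2990) = (19/2 - 32768 + 9/32)/(-120) + 171/130 = -1048263/32*(-1/120) + 171/130 = 349421/1280 + 171/130 = 4564361/16640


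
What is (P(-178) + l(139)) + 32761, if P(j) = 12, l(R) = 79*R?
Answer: 43754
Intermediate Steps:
(P(-178) + l(139)) + 32761 = (12 + 79*139) + 32761 = (12 + 10981) + 32761 = 10993 + 32761 = 43754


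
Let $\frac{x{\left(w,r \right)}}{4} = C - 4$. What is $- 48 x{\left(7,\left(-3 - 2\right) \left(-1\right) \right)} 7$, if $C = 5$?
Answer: $-1344$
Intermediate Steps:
$x{\left(w,r \right)} = 4$ ($x{\left(w,r \right)} = 4 \left(5 - 4\right) = 4 \cdot 1 = 4$)
$- 48 x{\left(7,\left(-3 - 2\right) \left(-1\right) \right)} 7 = - 48 \cdot 4 \cdot 7 = \left(-48\right) 28 = -1344$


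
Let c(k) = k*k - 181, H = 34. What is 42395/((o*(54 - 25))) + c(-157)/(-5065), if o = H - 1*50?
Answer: -226083827/2350160 ≈ -96.199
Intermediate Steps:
o = -16 (o = 34 - 1*50 = 34 - 50 = -16)
c(k) = -181 + k² (c(k) = k² - 181 = -181 + k²)
42395/((o*(54 - 25))) + c(-157)/(-5065) = 42395/((-16*(54 - 25))) + (-181 + (-157)²)/(-5065) = 42395/((-16*29)) + (-181 + 24649)*(-1/5065) = 42395/(-464) + 24468*(-1/5065) = 42395*(-1/464) - 24468/5065 = -42395/464 - 24468/5065 = -226083827/2350160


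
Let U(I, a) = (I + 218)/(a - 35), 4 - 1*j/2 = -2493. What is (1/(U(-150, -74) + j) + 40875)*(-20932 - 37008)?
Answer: -644506116510230/272139 ≈ -2.3683e+9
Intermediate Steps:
j = 4994 (j = 8 - 2*(-2493) = 8 + 4986 = 4994)
U(I, a) = (218 + I)/(-35 + a)
(1/(U(-150, -74) + j) + 40875)*(-20932 - 37008) = (1/((218 - 150)/(-35 - 74) + 4994) + 40875)*(-20932 - 37008) = (1/(68/(-109) + 4994) + 40875)*(-57940) = (1/(-1/109*68 + 4994) + 40875)*(-57940) = (1/(-68/109 + 4994) + 40875)*(-57940) = (1/(544278/109) + 40875)*(-57940) = (109/544278 + 40875)*(-57940) = (22247363359/544278)*(-57940) = -644506116510230/272139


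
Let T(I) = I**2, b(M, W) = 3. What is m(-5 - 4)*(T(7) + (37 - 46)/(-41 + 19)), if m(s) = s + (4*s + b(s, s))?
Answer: -22827/11 ≈ -2075.2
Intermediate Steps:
m(s) = 3 + 5*s (m(s) = s + (4*s + 3) = s + (3 + 4*s) = 3 + 5*s)
m(-5 - 4)*(T(7) + (37 - 46)/(-41 + 19)) = (3 + 5*(-5 - 4))*(7**2 + (37 - 46)/(-41 + 19)) = (3 + 5*(-9))*(49 - 9/(-22)) = (3 - 45)*(49 - 9*(-1/22)) = -42*(49 + 9/22) = -42*1087/22 = -22827/11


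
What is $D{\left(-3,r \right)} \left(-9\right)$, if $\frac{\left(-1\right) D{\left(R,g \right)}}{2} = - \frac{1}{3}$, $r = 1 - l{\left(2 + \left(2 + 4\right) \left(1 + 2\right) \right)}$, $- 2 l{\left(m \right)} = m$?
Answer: $-6$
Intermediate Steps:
$l{\left(m \right)} = - \frac{m}{2}$
$r = 11$ ($r = 1 - - \frac{2 + \left(2 + 4\right) \left(1 + 2\right)}{2} = 1 - - \frac{2 + 6 \cdot 3}{2} = 1 - - \frac{2 + 18}{2} = 1 - \left(- \frac{1}{2}\right) 20 = 1 - -10 = 1 + 10 = 11$)
$D{\left(R,g \right)} = \frac{2}{3}$ ($D{\left(R,g \right)} = - 2 \left(- \frac{1}{3}\right) = - 2 \left(\left(-1\right) \frac{1}{3}\right) = \left(-2\right) \left(- \frac{1}{3}\right) = \frac{2}{3}$)
$D{\left(-3,r \right)} \left(-9\right) = \frac{2}{3} \left(-9\right) = -6$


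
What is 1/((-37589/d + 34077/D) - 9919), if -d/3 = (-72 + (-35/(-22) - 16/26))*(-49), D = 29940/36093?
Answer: 29800389780/928723168669357 ≈ 3.2087e-5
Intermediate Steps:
D = 9980/12031 (D = 29940*(1/36093) = 9980/12031 ≈ 0.82952)
d = -2986011/286 (d = -3*(-72 + (-35/(-22) - 16/26))*(-49) = -3*(-72 + (-35*(-1/22) - 16*1/26))*(-49) = -3*(-72 + (35/22 - 8/13))*(-49) = -3*(-72 + 279/286)*(-49) = -(-60939)*(-49)/286 = -3*995337/286 = -2986011/286 ≈ -10441.)
1/((-37589/d + 34077/D) - 9919) = 1/((-37589/(-2986011/286) + 34077/(9980/12031)) - 9919) = 1/((-37589*(-286/2986011) + 34077*(12031/9980)) - 9919) = 1/((10750454/2986011 + 409980387/9980) - 9919) = 1/(1224313234897177/29800389780 - 9919) = 1/(928723168669357/29800389780) = 29800389780/928723168669357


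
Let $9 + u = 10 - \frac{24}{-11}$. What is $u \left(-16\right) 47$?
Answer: $- \frac{26320}{11} \approx -2392.7$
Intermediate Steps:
$u = \frac{35}{11}$ ($u = -9 + \left(10 - \frac{24}{-11}\right) = -9 + \left(10 - 24 \left(- \frac{1}{11}\right)\right) = -9 + \left(10 - - \frac{24}{11}\right) = -9 + \left(10 + \frac{24}{11}\right) = -9 + \frac{134}{11} = \frac{35}{11} \approx 3.1818$)
$u \left(-16\right) 47 = \frac{35}{11} \left(-16\right) 47 = \left(- \frac{560}{11}\right) 47 = - \frac{26320}{11}$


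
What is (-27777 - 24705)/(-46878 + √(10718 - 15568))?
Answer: 1230125598/1098775867 + 131205*I*√194/1098775867 ≈ 1.1195 + 0.0016632*I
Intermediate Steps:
(-27777 - 24705)/(-46878 + √(10718 - 15568)) = -52482/(-46878 + √(-4850)) = -52482/(-46878 + 5*I*√194)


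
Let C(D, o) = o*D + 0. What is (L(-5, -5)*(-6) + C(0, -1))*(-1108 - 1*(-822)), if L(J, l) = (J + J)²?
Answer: 171600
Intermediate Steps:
C(D, o) = D*o (C(D, o) = D*o + 0 = D*o)
L(J, l) = 4*J² (L(J, l) = (2*J)² = 4*J²)
(L(-5, -5)*(-6) + C(0, -1))*(-1108 - 1*(-822)) = ((4*(-5)²)*(-6) + 0*(-1))*(-1108 - 1*(-822)) = ((4*25)*(-6) + 0)*(-1108 + 822) = (100*(-6) + 0)*(-286) = (-600 + 0)*(-286) = -600*(-286) = 171600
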